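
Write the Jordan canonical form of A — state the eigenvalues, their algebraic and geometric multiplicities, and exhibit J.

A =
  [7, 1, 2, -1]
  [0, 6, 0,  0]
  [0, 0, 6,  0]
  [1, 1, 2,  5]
J_2(6) ⊕ J_1(6) ⊕ J_1(6)

The characteristic polynomial is
  det(x·I − A) = x^4 - 24*x^3 + 216*x^2 - 864*x + 1296 = (x - 6)^4

Eigenvalues and multiplicities (the geometric multiplicity of λ is n − rank(A − λI), which equals the number of Jordan blocks for λ):
  λ = 6: algebraic multiplicity = 4, geometric multiplicity = 3

Determining the block sizes for each eigenvalue:
  λ = 6: 3 blocks summing to 4 forces exactly one block of size 2 and the rest size 1 → block sizes [2, 1, 1]

Assembling the blocks gives a Jordan form
J =
  [6, 1, 0, 0]
  [0, 6, 0, 0]
  [0, 0, 6, 0]
  [0, 0, 0, 6]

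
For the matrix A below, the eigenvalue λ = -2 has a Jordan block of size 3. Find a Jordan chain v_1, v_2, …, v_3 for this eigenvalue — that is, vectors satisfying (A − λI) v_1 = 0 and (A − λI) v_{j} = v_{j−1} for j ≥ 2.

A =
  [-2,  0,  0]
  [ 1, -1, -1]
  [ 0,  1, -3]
A Jordan chain for λ = -2 of length 3:
v_1 = (0, 1, 1)ᵀ
v_2 = (0, 1, 0)ᵀ
v_3 = (1, 0, 0)ᵀ

Let N = A − (-2)·I. We want v_3 with N^3 v_3 = 0 but N^2 v_3 ≠ 0; then v_{j-1} := N · v_j for j = 3, …, 2.

Pick v_3 = (1, 0, 0)ᵀ.
Then v_2 = N · v_3 = (0, 1, 0)ᵀ.
Then v_1 = N · v_2 = (0, 1, 1)ᵀ.

Sanity check: (A − (-2)·I) v_1 = (0, 0, 0)ᵀ = 0. ✓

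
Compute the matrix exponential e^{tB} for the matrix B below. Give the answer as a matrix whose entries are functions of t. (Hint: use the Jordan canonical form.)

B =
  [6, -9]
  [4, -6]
e^{tB} =
  [6*t + 1, -9*t]
  [4*t, 1 - 6*t]

Strategy: write B = P · J · P⁻¹ where J is a Jordan canonical form, so e^{tB} = P · e^{tJ} · P⁻¹, and e^{tJ} can be computed block-by-block.

B has Jordan form
J =
  [0, 1]
  [0, 0]
(up to reordering of blocks).

Per-block formulas:
  For a 2×2 Jordan block J_2(0): exp(t · J_2(0)) = e^(0t)·(I + t·N), where N is the 2×2 nilpotent shift.

After assembling e^{tJ} and conjugating by P, we get:

e^{tB} =
  [6*t + 1, -9*t]
  [4*t, 1 - 6*t]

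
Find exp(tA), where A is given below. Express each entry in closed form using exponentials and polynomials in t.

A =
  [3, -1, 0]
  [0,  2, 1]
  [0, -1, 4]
e^{tA} =
  [exp(3*t), t^2*exp(3*t)/2 - t*exp(3*t), -t^2*exp(3*t)/2]
  [0, -t*exp(3*t) + exp(3*t), t*exp(3*t)]
  [0, -t*exp(3*t), t*exp(3*t) + exp(3*t)]

Strategy: write A = P · J · P⁻¹ where J is a Jordan canonical form, so e^{tA} = P · e^{tJ} · P⁻¹, and e^{tJ} can be computed block-by-block.

A has Jordan form
J =
  [3, 1, 0]
  [0, 3, 1]
  [0, 0, 3]
(up to reordering of blocks).

Per-block formulas:
  For a 3×3 Jordan block J_3(3): exp(t · J_3(3)) = e^(3t)·(I + t·N + (t^2/2)·N^2), where N is the 3×3 nilpotent shift.

After assembling e^{tJ} and conjugating by P, we get:

e^{tA} =
  [exp(3*t), t^2*exp(3*t)/2 - t*exp(3*t), -t^2*exp(3*t)/2]
  [0, -t*exp(3*t) + exp(3*t), t*exp(3*t)]
  [0, -t*exp(3*t), t*exp(3*t) + exp(3*t)]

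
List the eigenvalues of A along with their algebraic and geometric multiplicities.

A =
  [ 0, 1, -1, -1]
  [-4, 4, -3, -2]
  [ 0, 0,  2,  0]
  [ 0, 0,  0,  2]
λ = 2: alg = 4, geom = 2

Step 1 — factor the characteristic polynomial to read off the algebraic multiplicities:
  χ_A(x) = (x - 2)^4

Step 2 — compute geometric multiplicities via the rank-nullity identity g(λ) = n − rank(A − λI):
  rank(A − (2)·I) = 2, so dim ker(A − (2)·I) = n − 2 = 2

Summary:
  λ = 2: algebraic multiplicity = 4, geometric multiplicity = 2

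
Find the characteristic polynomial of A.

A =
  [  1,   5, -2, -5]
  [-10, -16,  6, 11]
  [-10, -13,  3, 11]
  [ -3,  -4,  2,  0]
x^4 + 12*x^3 + 54*x^2 + 108*x + 81

Expanding det(x·I − A) (e.g. by cofactor expansion or by noting that A is similar to its Jordan form J, which has the same characteristic polynomial as A) gives
  χ_A(x) = x^4 + 12*x^3 + 54*x^2 + 108*x + 81
which factors as (x + 3)^4. The eigenvalues (with algebraic multiplicities) are λ = -3 with multiplicity 4.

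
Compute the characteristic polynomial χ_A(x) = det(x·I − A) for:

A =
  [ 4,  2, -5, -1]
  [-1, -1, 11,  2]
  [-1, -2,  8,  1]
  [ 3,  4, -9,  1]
x^4 - 12*x^3 + 54*x^2 - 108*x + 81

Expanding det(x·I − A) (e.g. by cofactor expansion or by noting that A is similar to its Jordan form J, which has the same characteristic polynomial as A) gives
  χ_A(x) = x^4 - 12*x^3 + 54*x^2 - 108*x + 81
which factors as (x - 3)^4. The eigenvalues (with algebraic multiplicities) are λ = 3 with multiplicity 4.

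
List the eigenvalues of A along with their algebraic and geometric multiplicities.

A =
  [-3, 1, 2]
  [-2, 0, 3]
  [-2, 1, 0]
λ = -1: alg = 3, geom = 1

Step 1 — factor the characteristic polynomial to read off the algebraic multiplicities:
  χ_A(x) = (x + 1)^3

Step 2 — compute geometric multiplicities via the rank-nullity identity g(λ) = n − rank(A − λI):
  rank(A − (-1)·I) = 2, so dim ker(A − (-1)·I) = n − 2 = 1

Summary:
  λ = -1: algebraic multiplicity = 3, geometric multiplicity = 1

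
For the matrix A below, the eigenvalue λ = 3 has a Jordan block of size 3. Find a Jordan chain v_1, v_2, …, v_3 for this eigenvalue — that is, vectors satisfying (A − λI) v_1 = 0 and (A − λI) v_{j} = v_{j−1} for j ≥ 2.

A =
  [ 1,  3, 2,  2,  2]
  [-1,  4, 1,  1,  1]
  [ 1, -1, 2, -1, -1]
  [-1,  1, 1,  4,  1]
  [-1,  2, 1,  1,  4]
A Jordan chain for λ = 3 of length 3:
v_1 = (-1, 0, 0, 0, -1)ᵀ
v_2 = (-2, -1, 1, -1, -1)ᵀ
v_3 = (1, 0, 0, 0, 0)ᵀ

Let N = A − (3)·I. We want v_3 with N^3 v_3 = 0 but N^2 v_3 ≠ 0; then v_{j-1} := N · v_j for j = 3, …, 2.

Pick v_3 = (1, 0, 0, 0, 0)ᵀ.
Then v_2 = N · v_3 = (-2, -1, 1, -1, -1)ᵀ.
Then v_1 = N · v_2 = (-1, 0, 0, 0, -1)ᵀ.

Sanity check: (A − (3)·I) v_1 = (0, 0, 0, 0, 0)ᵀ = 0. ✓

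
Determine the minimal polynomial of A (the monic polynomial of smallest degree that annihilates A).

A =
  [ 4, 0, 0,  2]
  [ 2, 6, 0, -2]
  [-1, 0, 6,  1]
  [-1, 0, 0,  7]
x^2 - 11*x + 30

The characteristic polynomial is χ_A(x) = (x - 6)^3*(x - 5), so the eigenvalues are known. The minimal polynomial is
  m_A(x) = Π_λ (x − λ)^{k_λ}
where k_λ is the size of the *largest* Jordan block for λ (equivalently, the smallest k with (A − λI)^k v = 0 for every generalised eigenvector v of λ).

  λ = 5: largest Jordan block has size 1, contributing (x − 5)
  λ = 6: largest Jordan block has size 1, contributing (x − 6)

So m_A(x) = (x - 6)*(x - 5) = x^2 - 11*x + 30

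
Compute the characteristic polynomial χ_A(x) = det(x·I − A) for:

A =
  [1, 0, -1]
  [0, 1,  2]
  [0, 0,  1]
x^3 - 3*x^2 + 3*x - 1

Expanding det(x·I − A) (e.g. by cofactor expansion or by noting that A is similar to its Jordan form J, which has the same characteristic polynomial as A) gives
  χ_A(x) = x^3 - 3*x^2 + 3*x - 1
which factors as (x - 1)^3. The eigenvalues (with algebraic multiplicities) are λ = 1 with multiplicity 3.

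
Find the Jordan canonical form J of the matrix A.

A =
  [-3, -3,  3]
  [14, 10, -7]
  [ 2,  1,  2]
J_2(3) ⊕ J_1(3)

The characteristic polynomial is
  det(x·I − A) = x^3 - 9*x^2 + 27*x - 27 = (x - 3)^3

Eigenvalues and multiplicities (the geometric multiplicity of λ is n − rank(A − λI), which equals the number of Jordan blocks for λ):
  λ = 3: algebraic multiplicity = 3, geometric multiplicity = 2

Determining the block sizes for each eigenvalue:
  λ = 3: 2 blocks summing to 3 forces exactly one block of size 2 and the rest size 1 → block sizes [2, 1]

Assembling the blocks gives a Jordan form
J =
  [3, 1, 0]
  [0, 3, 0]
  [0, 0, 3]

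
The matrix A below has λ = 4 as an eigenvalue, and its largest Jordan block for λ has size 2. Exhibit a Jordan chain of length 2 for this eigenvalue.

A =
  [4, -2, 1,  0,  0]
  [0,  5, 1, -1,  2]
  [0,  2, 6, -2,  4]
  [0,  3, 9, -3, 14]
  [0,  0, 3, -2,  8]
A Jordan chain for λ = 4 of length 2:
v_1 = (-2, 1, 2, 3, 0)ᵀ
v_2 = (0, 1, 0, 0, 0)ᵀ

Let N = A − (4)·I. We want v_2 with N^2 v_2 = 0 but N^1 v_2 ≠ 0; then v_{j-1} := N · v_j for j = 2, …, 2.

Pick v_2 = (0, 1, 0, 0, 0)ᵀ.
Then v_1 = N · v_2 = (-2, 1, 2, 3, 0)ᵀ.

Sanity check: (A − (4)·I) v_1 = (0, 0, 0, 0, 0)ᵀ = 0. ✓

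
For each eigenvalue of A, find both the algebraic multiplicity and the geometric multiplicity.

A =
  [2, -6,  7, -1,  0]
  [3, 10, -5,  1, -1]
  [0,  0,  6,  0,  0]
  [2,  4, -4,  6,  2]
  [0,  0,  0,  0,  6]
λ = 6: alg = 5, geom = 3

Step 1 — factor the characteristic polynomial to read off the algebraic multiplicities:
  χ_A(x) = (x - 6)^5

Step 2 — compute geometric multiplicities via the rank-nullity identity g(λ) = n − rank(A − λI):
  rank(A − (6)·I) = 2, so dim ker(A − (6)·I) = n − 2 = 3

Summary:
  λ = 6: algebraic multiplicity = 5, geometric multiplicity = 3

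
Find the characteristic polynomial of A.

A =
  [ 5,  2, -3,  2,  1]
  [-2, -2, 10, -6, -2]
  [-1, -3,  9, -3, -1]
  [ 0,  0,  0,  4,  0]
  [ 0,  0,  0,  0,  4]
x^5 - 20*x^4 + 160*x^3 - 640*x^2 + 1280*x - 1024

Expanding det(x·I − A) (e.g. by cofactor expansion or by noting that A is similar to its Jordan form J, which has the same characteristic polynomial as A) gives
  χ_A(x) = x^5 - 20*x^4 + 160*x^3 - 640*x^2 + 1280*x - 1024
which factors as (x - 4)^5. The eigenvalues (with algebraic multiplicities) are λ = 4 with multiplicity 5.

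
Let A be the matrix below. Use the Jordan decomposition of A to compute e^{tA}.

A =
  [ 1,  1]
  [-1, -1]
e^{tA} =
  [t + 1, t]
  [-t, 1 - t]

Strategy: write A = P · J · P⁻¹ where J is a Jordan canonical form, so e^{tA} = P · e^{tJ} · P⁻¹, and e^{tJ} can be computed block-by-block.

A has Jordan form
J =
  [0, 1]
  [0, 0]
(up to reordering of blocks).

Per-block formulas:
  For a 2×2 Jordan block J_2(0): exp(t · J_2(0)) = e^(0t)·(I + t·N), where N is the 2×2 nilpotent shift.

After assembling e^{tJ} and conjugating by P, we get:

e^{tA} =
  [t + 1, t]
  [-t, 1 - t]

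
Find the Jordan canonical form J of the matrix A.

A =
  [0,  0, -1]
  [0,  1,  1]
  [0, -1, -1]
J_3(0)

The characteristic polynomial is
  det(x·I − A) = x^3

Eigenvalues and multiplicities (the geometric multiplicity of λ is n − rank(A − λI), which equals the number of Jordan blocks for λ):
  λ = 0: algebraic multiplicity = 3, geometric multiplicity = 1

Determining the block sizes for each eigenvalue:
  λ = 0: one block (gm = 1), so the single block has size am = 3 → block sizes [3]

Assembling the blocks gives a Jordan form
J =
  [0, 1, 0]
  [0, 0, 1]
  [0, 0, 0]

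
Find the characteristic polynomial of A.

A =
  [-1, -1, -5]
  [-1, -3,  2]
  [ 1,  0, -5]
x^3 + 9*x^2 + 27*x + 27

Expanding det(x·I − A) (e.g. by cofactor expansion or by noting that A is similar to its Jordan form J, which has the same characteristic polynomial as A) gives
  χ_A(x) = x^3 + 9*x^2 + 27*x + 27
which factors as (x + 3)^3. The eigenvalues (with algebraic multiplicities) are λ = -3 with multiplicity 3.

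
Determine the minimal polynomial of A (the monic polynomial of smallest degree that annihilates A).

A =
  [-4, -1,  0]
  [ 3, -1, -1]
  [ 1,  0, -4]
x^3 + 9*x^2 + 27*x + 27

The characteristic polynomial is χ_A(x) = (x + 3)^3, so the eigenvalues are known. The minimal polynomial is
  m_A(x) = Π_λ (x − λ)^{k_λ}
where k_λ is the size of the *largest* Jordan block for λ (equivalently, the smallest k with (A − λI)^k v = 0 for every generalised eigenvector v of λ).

  λ = -3: largest Jordan block has size 3, contributing (x + 3)^3

So m_A(x) = (x + 3)^3 = x^3 + 9*x^2 + 27*x + 27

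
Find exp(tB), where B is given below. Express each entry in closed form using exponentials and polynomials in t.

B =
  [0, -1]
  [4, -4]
e^{tB} =
  [2*t*exp(-2*t) + exp(-2*t), -t*exp(-2*t)]
  [4*t*exp(-2*t), -2*t*exp(-2*t) + exp(-2*t)]

Strategy: write B = P · J · P⁻¹ where J is a Jordan canonical form, so e^{tB} = P · e^{tJ} · P⁻¹, and e^{tJ} can be computed block-by-block.

B has Jordan form
J =
  [-2,  1]
  [ 0, -2]
(up to reordering of blocks).

Per-block formulas:
  For a 2×2 Jordan block J_2(-2): exp(t · J_2(-2)) = e^(-2t)·(I + t·N), where N is the 2×2 nilpotent shift.

After assembling e^{tJ} and conjugating by P, we get:

e^{tB} =
  [2*t*exp(-2*t) + exp(-2*t), -t*exp(-2*t)]
  [4*t*exp(-2*t), -2*t*exp(-2*t) + exp(-2*t)]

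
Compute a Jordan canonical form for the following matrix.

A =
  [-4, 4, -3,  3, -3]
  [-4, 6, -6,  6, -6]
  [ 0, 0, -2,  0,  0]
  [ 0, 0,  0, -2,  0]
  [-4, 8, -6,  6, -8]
J_2(-2) ⊕ J_1(-2) ⊕ J_1(-2) ⊕ J_1(-2)

The characteristic polynomial is
  det(x·I − A) = x^5 + 10*x^4 + 40*x^3 + 80*x^2 + 80*x + 32 = (x + 2)^5

Eigenvalues and multiplicities (the geometric multiplicity of λ is n − rank(A − λI), which equals the number of Jordan blocks for λ):
  λ = -2: algebraic multiplicity = 5, geometric multiplicity = 4

Determining the block sizes for each eigenvalue:
  λ = -2: 4 blocks summing to 5 forces exactly one block of size 2 and the rest size 1 → block sizes [2, 1, 1, 1]

Assembling the blocks gives a Jordan form
J =
  [-2,  1,  0,  0,  0]
  [ 0, -2,  0,  0,  0]
  [ 0,  0, -2,  0,  0]
  [ 0,  0,  0, -2,  0]
  [ 0,  0,  0,  0, -2]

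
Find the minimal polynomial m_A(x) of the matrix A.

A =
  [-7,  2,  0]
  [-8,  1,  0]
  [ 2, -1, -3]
x^2 + 6*x + 9

The characteristic polynomial is χ_A(x) = (x + 3)^3, so the eigenvalues are known. The minimal polynomial is
  m_A(x) = Π_λ (x − λ)^{k_λ}
where k_λ is the size of the *largest* Jordan block for λ (equivalently, the smallest k with (A − λI)^k v = 0 for every generalised eigenvector v of λ).

  λ = -3: largest Jordan block has size 2, contributing (x + 3)^2

So m_A(x) = (x + 3)^2 = x^2 + 6*x + 9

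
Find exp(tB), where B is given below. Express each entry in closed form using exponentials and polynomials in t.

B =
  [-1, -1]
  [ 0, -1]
e^{tB} =
  [exp(-t), -t*exp(-t)]
  [0, exp(-t)]

Strategy: write B = P · J · P⁻¹ where J is a Jordan canonical form, so e^{tB} = P · e^{tJ} · P⁻¹, and e^{tJ} can be computed block-by-block.

B has Jordan form
J =
  [-1,  1]
  [ 0, -1]
(up to reordering of blocks).

Per-block formulas:
  For a 2×2 Jordan block J_2(-1): exp(t · J_2(-1)) = e^(-1t)·(I + t·N), where N is the 2×2 nilpotent shift.

After assembling e^{tJ} and conjugating by P, we get:

e^{tB} =
  [exp(-t), -t*exp(-t)]
  [0, exp(-t)]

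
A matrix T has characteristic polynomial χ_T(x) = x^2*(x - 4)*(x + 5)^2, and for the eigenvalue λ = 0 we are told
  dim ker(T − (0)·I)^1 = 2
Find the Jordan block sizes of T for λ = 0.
Block sizes for λ = 0: [1, 1]

From the dimensions of kernels of powers, the number of Jordan blocks of size at least j is d_j − d_{j−1} where d_j = dim ker(N^j) (with d_0 = 0). Computing the differences gives [2].
The number of blocks of size exactly k is (#blocks of size ≥ k) − (#blocks of size ≥ k + 1), so the partition is: 2 block(s) of size 1.
In nonincreasing order the block sizes are [1, 1].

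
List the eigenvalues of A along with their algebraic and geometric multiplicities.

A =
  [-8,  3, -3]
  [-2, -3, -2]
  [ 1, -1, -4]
λ = -5: alg = 3, geom = 2

Step 1 — factor the characteristic polynomial to read off the algebraic multiplicities:
  χ_A(x) = (x + 5)^3

Step 2 — compute geometric multiplicities via the rank-nullity identity g(λ) = n − rank(A − λI):
  rank(A − (-5)·I) = 1, so dim ker(A − (-5)·I) = n − 1 = 2

Summary:
  λ = -5: algebraic multiplicity = 3, geometric multiplicity = 2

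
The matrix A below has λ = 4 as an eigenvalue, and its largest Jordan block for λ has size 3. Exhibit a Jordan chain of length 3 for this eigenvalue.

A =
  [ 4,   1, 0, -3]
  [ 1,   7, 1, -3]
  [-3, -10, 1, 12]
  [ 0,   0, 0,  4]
A Jordan chain for λ = 4 of length 3:
v_1 = (1, 0, -1, 0)ᵀ
v_2 = (0, 1, -3, 0)ᵀ
v_3 = (1, 0, 0, 0)ᵀ

Let N = A − (4)·I. We want v_3 with N^3 v_3 = 0 but N^2 v_3 ≠ 0; then v_{j-1} := N · v_j for j = 3, …, 2.

Pick v_3 = (1, 0, 0, 0)ᵀ.
Then v_2 = N · v_3 = (0, 1, -3, 0)ᵀ.
Then v_1 = N · v_2 = (1, 0, -1, 0)ᵀ.

Sanity check: (A − (4)·I) v_1 = (0, 0, 0, 0)ᵀ = 0. ✓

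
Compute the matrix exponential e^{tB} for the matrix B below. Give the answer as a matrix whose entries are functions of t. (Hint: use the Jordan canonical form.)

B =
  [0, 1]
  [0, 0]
e^{tB} =
  [1, t]
  [0, 1]

Strategy: write B = P · J · P⁻¹ where J is a Jordan canonical form, so e^{tB} = P · e^{tJ} · P⁻¹, and e^{tJ} can be computed block-by-block.

B has Jordan form
J =
  [0, 1]
  [0, 0]
(up to reordering of blocks).

Per-block formulas:
  For a 2×2 Jordan block J_2(0): exp(t · J_2(0)) = e^(0t)·(I + t·N), where N is the 2×2 nilpotent shift.

After assembling e^{tJ} and conjugating by P, we get:

e^{tB} =
  [1, t]
  [0, 1]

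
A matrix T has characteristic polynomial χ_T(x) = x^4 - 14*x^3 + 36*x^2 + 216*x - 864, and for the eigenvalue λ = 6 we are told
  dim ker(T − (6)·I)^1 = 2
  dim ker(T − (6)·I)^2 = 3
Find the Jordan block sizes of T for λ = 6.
Block sizes for λ = 6: [2, 1]

From the dimensions of kernels of powers, the number of Jordan blocks of size at least j is d_j − d_{j−1} where d_j = dim ker(N^j) (with d_0 = 0). Computing the differences gives [2, 1].
The number of blocks of size exactly k is (#blocks of size ≥ k) − (#blocks of size ≥ k + 1), so the partition is: 1 block(s) of size 1, 1 block(s) of size 2.
In nonincreasing order the block sizes are [2, 1].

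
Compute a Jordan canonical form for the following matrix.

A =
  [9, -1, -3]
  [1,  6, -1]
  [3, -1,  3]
J_3(6)

The characteristic polynomial is
  det(x·I − A) = x^3 - 18*x^2 + 108*x - 216 = (x - 6)^3

Eigenvalues and multiplicities (the geometric multiplicity of λ is n − rank(A − λI), which equals the number of Jordan blocks for λ):
  λ = 6: algebraic multiplicity = 3, geometric multiplicity = 1

Determining the block sizes for each eigenvalue:
  λ = 6: one block (gm = 1), so the single block has size am = 3 → block sizes [3]

Assembling the blocks gives a Jordan form
J =
  [6, 1, 0]
  [0, 6, 1]
  [0, 0, 6]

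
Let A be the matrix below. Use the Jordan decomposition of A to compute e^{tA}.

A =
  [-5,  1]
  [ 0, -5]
e^{tA} =
  [exp(-5*t), t*exp(-5*t)]
  [0, exp(-5*t)]

Strategy: write A = P · J · P⁻¹ where J is a Jordan canonical form, so e^{tA} = P · e^{tJ} · P⁻¹, and e^{tJ} can be computed block-by-block.

A has Jordan form
J =
  [-5,  1]
  [ 0, -5]
(up to reordering of blocks).

Per-block formulas:
  For a 2×2 Jordan block J_2(-5): exp(t · J_2(-5)) = e^(-5t)·(I + t·N), where N is the 2×2 nilpotent shift.

After assembling e^{tJ} and conjugating by P, we get:

e^{tA} =
  [exp(-5*t), t*exp(-5*t)]
  [0, exp(-5*t)]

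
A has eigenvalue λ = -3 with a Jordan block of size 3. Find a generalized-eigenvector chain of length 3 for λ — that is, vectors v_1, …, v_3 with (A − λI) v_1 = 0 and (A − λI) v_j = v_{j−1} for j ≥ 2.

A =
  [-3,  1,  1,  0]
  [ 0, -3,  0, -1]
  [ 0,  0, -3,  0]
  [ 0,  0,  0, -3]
A Jordan chain for λ = -3 of length 3:
v_1 = (-1, 0, 0, 0)ᵀ
v_2 = (0, -1, 0, 0)ᵀ
v_3 = (0, 0, 0, 1)ᵀ

Let N = A − (-3)·I. We want v_3 with N^3 v_3 = 0 but N^2 v_3 ≠ 0; then v_{j-1} := N · v_j for j = 3, …, 2.

Pick v_3 = (0, 0, 0, 1)ᵀ.
Then v_2 = N · v_3 = (0, -1, 0, 0)ᵀ.
Then v_1 = N · v_2 = (-1, 0, 0, 0)ᵀ.

Sanity check: (A − (-3)·I) v_1 = (0, 0, 0, 0)ᵀ = 0. ✓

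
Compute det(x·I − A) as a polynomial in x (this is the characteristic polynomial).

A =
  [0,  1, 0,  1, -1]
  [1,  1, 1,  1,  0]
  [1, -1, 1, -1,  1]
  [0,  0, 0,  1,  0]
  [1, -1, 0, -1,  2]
x^5 - 5*x^4 + 10*x^3 - 10*x^2 + 5*x - 1

Expanding det(x·I − A) (e.g. by cofactor expansion or by noting that A is similar to its Jordan form J, which has the same characteristic polynomial as A) gives
  χ_A(x) = x^5 - 5*x^4 + 10*x^3 - 10*x^2 + 5*x - 1
which factors as (x - 1)^5. The eigenvalues (with algebraic multiplicities) are λ = 1 with multiplicity 5.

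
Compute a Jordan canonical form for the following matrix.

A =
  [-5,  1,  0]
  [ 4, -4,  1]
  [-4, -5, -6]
J_3(-5)

The characteristic polynomial is
  det(x·I − A) = x^3 + 15*x^2 + 75*x + 125 = (x + 5)^3

Eigenvalues and multiplicities (the geometric multiplicity of λ is n − rank(A − λI), which equals the number of Jordan blocks for λ):
  λ = -5: algebraic multiplicity = 3, geometric multiplicity = 1

Determining the block sizes for each eigenvalue:
  λ = -5: one block (gm = 1), so the single block has size am = 3 → block sizes [3]

Assembling the blocks gives a Jordan form
J =
  [-5,  1,  0]
  [ 0, -5,  1]
  [ 0,  0, -5]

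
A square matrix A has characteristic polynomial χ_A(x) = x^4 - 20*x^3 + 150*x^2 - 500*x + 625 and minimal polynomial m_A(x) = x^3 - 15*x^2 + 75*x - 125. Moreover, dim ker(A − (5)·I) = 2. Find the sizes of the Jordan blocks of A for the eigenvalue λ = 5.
Block sizes for λ = 5: [3, 1]

Step 1 — from the characteristic polynomial, algebraic multiplicity of λ = 5 is 4. From dim ker(A − (5)·I) = 2, there are exactly 2 Jordan blocks for λ = 5.
Step 2 — from the minimal polynomial, the factor (x − 5)^3 tells us the largest block for λ = 5 has size 3.
Step 3 — with total size 4, 2 blocks, and largest block 3, the block sizes (in nonincreasing order) are [3, 1].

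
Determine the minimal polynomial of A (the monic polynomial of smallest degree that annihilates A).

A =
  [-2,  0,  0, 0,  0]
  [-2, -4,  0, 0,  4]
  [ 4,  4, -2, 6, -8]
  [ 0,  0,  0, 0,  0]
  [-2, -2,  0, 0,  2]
x^2 + 2*x

The characteristic polynomial is χ_A(x) = x^2*(x + 2)^3, so the eigenvalues are known. The minimal polynomial is
  m_A(x) = Π_λ (x − λ)^{k_λ}
where k_λ is the size of the *largest* Jordan block for λ (equivalently, the smallest k with (A − λI)^k v = 0 for every generalised eigenvector v of λ).

  λ = -2: largest Jordan block has size 1, contributing (x + 2)
  λ = 0: largest Jordan block has size 1, contributing (x − 0)

So m_A(x) = x*(x + 2) = x^2 + 2*x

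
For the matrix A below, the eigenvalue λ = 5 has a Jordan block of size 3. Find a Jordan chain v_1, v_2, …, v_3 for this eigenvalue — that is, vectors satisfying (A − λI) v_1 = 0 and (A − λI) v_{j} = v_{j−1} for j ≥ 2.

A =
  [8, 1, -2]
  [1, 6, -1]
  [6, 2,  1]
A Jordan chain for λ = 5 of length 3:
v_1 = (-2, -2, -4)ᵀ
v_2 = (3, 1, 6)ᵀ
v_3 = (1, 0, 0)ᵀ

Let N = A − (5)·I. We want v_3 with N^3 v_3 = 0 but N^2 v_3 ≠ 0; then v_{j-1} := N · v_j for j = 3, …, 2.

Pick v_3 = (1, 0, 0)ᵀ.
Then v_2 = N · v_3 = (3, 1, 6)ᵀ.
Then v_1 = N · v_2 = (-2, -2, -4)ᵀ.

Sanity check: (A − (5)·I) v_1 = (0, 0, 0)ᵀ = 0. ✓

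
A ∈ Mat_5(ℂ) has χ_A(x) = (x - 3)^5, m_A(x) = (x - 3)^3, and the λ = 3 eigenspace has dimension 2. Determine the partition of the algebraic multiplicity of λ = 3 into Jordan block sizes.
Block sizes for λ = 3: [3, 2]

Step 1 — from the characteristic polynomial, algebraic multiplicity of λ = 3 is 5. From dim ker(A − (3)·I) = 2, there are exactly 2 Jordan blocks for λ = 3.
Step 2 — from the minimal polynomial, the factor (x − 3)^3 tells us the largest block for λ = 3 has size 3.
Step 3 — with total size 5, 2 blocks, and largest block 3, the block sizes (in nonincreasing order) are [3, 2].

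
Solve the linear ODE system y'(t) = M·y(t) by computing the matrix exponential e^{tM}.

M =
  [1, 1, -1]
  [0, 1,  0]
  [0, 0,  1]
e^{tM} =
  [exp(t), t*exp(t), -t*exp(t)]
  [0, exp(t), 0]
  [0, 0, exp(t)]

Strategy: write M = P · J · P⁻¹ where J is a Jordan canonical form, so e^{tM} = P · e^{tJ} · P⁻¹, and e^{tJ} can be computed block-by-block.

M has Jordan form
J =
  [1, 1, 0]
  [0, 1, 0]
  [0, 0, 1]
(up to reordering of blocks).

Per-block formulas:
  For a 1×1 block at λ = 1: exp(t · [1]) = [e^(1t)].
  For a 2×2 Jordan block J_2(1): exp(t · J_2(1)) = e^(1t)·(I + t·N), where N is the 2×2 nilpotent shift.

After assembling e^{tJ} and conjugating by P, we get:

e^{tM} =
  [exp(t), t*exp(t), -t*exp(t)]
  [0, exp(t), 0]
  [0, 0, exp(t)]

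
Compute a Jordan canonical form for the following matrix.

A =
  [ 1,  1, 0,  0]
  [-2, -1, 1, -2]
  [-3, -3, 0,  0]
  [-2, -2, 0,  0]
J_3(0) ⊕ J_1(0)

The characteristic polynomial is
  det(x·I − A) = x^4

Eigenvalues and multiplicities (the geometric multiplicity of λ is n − rank(A − λI), which equals the number of Jordan blocks for λ):
  λ = 0: algebraic multiplicity = 4, geometric multiplicity = 2

Determining the block sizes for each eigenvalue:
  λ = 0: with am = 4 and gm = 2, the partition is not yet determined (e.g. several partitions of 4 into 2 parts exist). Let N = A − (0)·I. Computing rank(N^1) = 2, rank(N^2) = 1, rank(N^3) = 0; the number of blocks of size ≥ j is rank(N^{j−1}) − rank(N^j), giving [2, 1, 1]. So we have 1 block(s) of size 3, 1 block(s) of size 1 → block sizes [3, 1]

Assembling the blocks gives a Jordan form
J =
  [0, 1, 0, 0]
  [0, 0, 1, 0]
  [0, 0, 0, 0]
  [0, 0, 0, 0]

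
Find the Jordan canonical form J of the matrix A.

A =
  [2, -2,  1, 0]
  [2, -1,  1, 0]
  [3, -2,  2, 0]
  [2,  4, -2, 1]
J_3(1) ⊕ J_1(1)

The characteristic polynomial is
  det(x·I − A) = x^4 - 4*x^3 + 6*x^2 - 4*x + 1 = (x - 1)^4

Eigenvalues and multiplicities (the geometric multiplicity of λ is n − rank(A − λI), which equals the number of Jordan blocks for λ):
  λ = 1: algebraic multiplicity = 4, geometric multiplicity = 2

Determining the block sizes for each eigenvalue:
  λ = 1: with am = 4 and gm = 2, the partition is not yet determined (e.g. several partitions of 4 into 2 parts exist). Let N = A − (1)·I. Computing rank(N^1) = 2, rank(N^2) = 1, rank(N^3) = 0; the number of blocks of size ≥ j is rank(N^{j−1}) − rank(N^j), giving [2, 1, 1]. So we have 1 block(s) of size 3, 1 block(s) of size 1 → block sizes [3, 1]

Assembling the blocks gives a Jordan form
J =
  [1, 1, 0, 0]
  [0, 1, 1, 0]
  [0, 0, 1, 0]
  [0, 0, 0, 1]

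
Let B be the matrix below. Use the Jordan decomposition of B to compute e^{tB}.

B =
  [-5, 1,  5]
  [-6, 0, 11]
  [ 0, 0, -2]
e^{tB} =
  [-2*exp(-2*t) + 3*exp(-3*t), exp(-2*t) - exp(-3*t), t*exp(-2*t) + 4*exp(-2*t) - 4*exp(-3*t)]
  [-6*exp(-2*t) + 6*exp(-3*t), 3*exp(-2*t) - 2*exp(-3*t), 3*t*exp(-2*t) + 8*exp(-2*t) - 8*exp(-3*t)]
  [0, 0, exp(-2*t)]

Strategy: write B = P · J · P⁻¹ where J is a Jordan canonical form, so e^{tB} = P · e^{tJ} · P⁻¹, and e^{tJ} can be computed block-by-block.

B has Jordan form
J =
  [-3,  0,  0]
  [ 0, -2,  1]
  [ 0,  0, -2]
(up to reordering of blocks).

Per-block formulas:
  For a 1×1 block at λ = -3: exp(t · [-3]) = [e^(-3t)].
  For a 2×2 Jordan block J_2(-2): exp(t · J_2(-2)) = e^(-2t)·(I + t·N), where N is the 2×2 nilpotent shift.

After assembling e^{tJ} and conjugating by P, we get:

e^{tB} =
  [-2*exp(-2*t) + 3*exp(-3*t), exp(-2*t) - exp(-3*t), t*exp(-2*t) + 4*exp(-2*t) - 4*exp(-3*t)]
  [-6*exp(-2*t) + 6*exp(-3*t), 3*exp(-2*t) - 2*exp(-3*t), 3*t*exp(-2*t) + 8*exp(-2*t) - 8*exp(-3*t)]
  [0, 0, exp(-2*t)]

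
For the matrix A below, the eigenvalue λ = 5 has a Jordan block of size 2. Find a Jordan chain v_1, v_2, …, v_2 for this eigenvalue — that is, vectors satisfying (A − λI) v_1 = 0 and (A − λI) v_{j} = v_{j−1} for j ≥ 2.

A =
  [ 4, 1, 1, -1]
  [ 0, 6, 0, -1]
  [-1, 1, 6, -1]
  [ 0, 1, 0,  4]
A Jordan chain for λ = 5 of length 2:
v_1 = (-1, 0, -1, 0)ᵀ
v_2 = (1, 0, 0, 0)ᵀ

Let N = A − (5)·I. We want v_2 with N^2 v_2 = 0 but N^1 v_2 ≠ 0; then v_{j-1} := N · v_j for j = 2, …, 2.

Pick v_2 = (1, 0, 0, 0)ᵀ.
Then v_1 = N · v_2 = (-1, 0, -1, 0)ᵀ.

Sanity check: (A − (5)·I) v_1 = (0, 0, 0, 0)ᵀ = 0. ✓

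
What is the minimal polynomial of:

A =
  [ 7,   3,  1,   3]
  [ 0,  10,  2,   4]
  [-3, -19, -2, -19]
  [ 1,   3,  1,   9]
x^3 - 18*x^2 + 108*x - 216

The characteristic polynomial is χ_A(x) = (x - 6)^4, so the eigenvalues are known. The minimal polynomial is
  m_A(x) = Π_λ (x − λ)^{k_λ}
where k_λ is the size of the *largest* Jordan block for λ (equivalently, the smallest k with (A − λI)^k v = 0 for every generalised eigenvector v of λ).

  λ = 6: largest Jordan block has size 3, contributing (x − 6)^3

So m_A(x) = (x - 6)^3 = x^3 - 18*x^2 + 108*x - 216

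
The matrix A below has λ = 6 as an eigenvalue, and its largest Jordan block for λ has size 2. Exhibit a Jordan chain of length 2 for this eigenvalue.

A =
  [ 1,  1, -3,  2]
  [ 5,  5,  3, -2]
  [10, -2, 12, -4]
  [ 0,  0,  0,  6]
A Jordan chain for λ = 6 of length 2:
v_1 = (-5, 5, 10, 0)ᵀ
v_2 = (1, 0, 0, 0)ᵀ

Let N = A − (6)·I. We want v_2 with N^2 v_2 = 0 but N^1 v_2 ≠ 0; then v_{j-1} := N · v_j for j = 2, …, 2.

Pick v_2 = (1, 0, 0, 0)ᵀ.
Then v_1 = N · v_2 = (-5, 5, 10, 0)ᵀ.

Sanity check: (A − (6)·I) v_1 = (0, 0, 0, 0)ᵀ = 0. ✓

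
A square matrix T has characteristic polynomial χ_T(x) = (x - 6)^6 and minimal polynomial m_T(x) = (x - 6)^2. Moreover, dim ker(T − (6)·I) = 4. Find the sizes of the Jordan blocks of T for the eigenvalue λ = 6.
Block sizes for λ = 6: [2, 2, 1, 1]

Step 1 — from the characteristic polynomial, algebraic multiplicity of λ = 6 is 6. From dim ker(T − (6)·I) = 4, there are exactly 4 Jordan blocks for λ = 6.
Step 2 — from the minimal polynomial, the factor (x − 6)^2 tells us the largest block for λ = 6 has size 2.
Step 3 — with total size 6, 4 blocks, and largest block 2, the block sizes (in nonincreasing order) are [2, 2, 1, 1].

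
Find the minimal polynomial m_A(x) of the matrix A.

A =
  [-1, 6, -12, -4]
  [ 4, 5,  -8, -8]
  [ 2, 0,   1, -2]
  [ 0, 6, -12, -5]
x^2 - 1

The characteristic polynomial is χ_A(x) = (x - 1)^2*(x + 1)^2, so the eigenvalues are known. The minimal polynomial is
  m_A(x) = Π_λ (x − λ)^{k_λ}
where k_λ is the size of the *largest* Jordan block for λ (equivalently, the smallest k with (A − λI)^k v = 0 for every generalised eigenvector v of λ).

  λ = -1: largest Jordan block has size 1, contributing (x + 1)
  λ = 1: largest Jordan block has size 1, contributing (x − 1)

So m_A(x) = (x - 1)*(x + 1) = x^2 - 1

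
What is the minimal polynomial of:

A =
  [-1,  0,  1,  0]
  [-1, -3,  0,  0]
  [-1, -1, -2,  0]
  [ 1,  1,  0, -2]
x^3 + 6*x^2 + 12*x + 8

The characteristic polynomial is χ_A(x) = (x + 2)^4, so the eigenvalues are known. The minimal polynomial is
  m_A(x) = Π_λ (x − λ)^{k_λ}
where k_λ is the size of the *largest* Jordan block for λ (equivalently, the smallest k with (A − λI)^k v = 0 for every generalised eigenvector v of λ).

  λ = -2: largest Jordan block has size 3, contributing (x + 2)^3

So m_A(x) = (x + 2)^3 = x^3 + 6*x^2 + 12*x + 8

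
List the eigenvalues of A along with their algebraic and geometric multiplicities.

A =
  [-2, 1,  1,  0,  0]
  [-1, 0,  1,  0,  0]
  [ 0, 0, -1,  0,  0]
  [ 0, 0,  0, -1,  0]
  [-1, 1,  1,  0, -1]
λ = -1: alg = 5, geom = 4

Step 1 — factor the characteristic polynomial to read off the algebraic multiplicities:
  χ_A(x) = (x + 1)^5

Step 2 — compute geometric multiplicities via the rank-nullity identity g(λ) = n − rank(A − λI):
  rank(A − (-1)·I) = 1, so dim ker(A − (-1)·I) = n − 1 = 4

Summary:
  λ = -1: algebraic multiplicity = 5, geometric multiplicity = 4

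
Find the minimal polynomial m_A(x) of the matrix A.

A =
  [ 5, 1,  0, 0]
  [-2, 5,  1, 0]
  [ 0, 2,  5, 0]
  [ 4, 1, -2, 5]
x^3 - 15*x^2 + 75*x - 125

The characteristic polynomial is χ_A(x) = (x - 5)^4, so the eigenvalues are known. The minimal polynomial is
  m_A(x) = Π_λ (x − λ)^{k_λ}
where k_λ is the size of the *largest* Jordan block for λ (equivalently, the smallest k with (A − λI)^k v = 0 for every generalised eigenvector v of λ).

  λ = 5: largest Jordan block has size 3, contributing (x − 5)^3

So m_A(x) = (x - 5)^3 = x^3 - 15*x^2 + 75*x - 125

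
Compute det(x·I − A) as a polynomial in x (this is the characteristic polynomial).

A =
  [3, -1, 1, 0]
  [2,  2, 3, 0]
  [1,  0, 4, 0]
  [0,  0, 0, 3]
x^4 - 12*x^3 + 54*x^2 - 108*x + 81

Expanding det(x·I − A) (e.g. by cofactor expansion or by noting that A is similar to its Jordan form J, which has the same characteristic polynomial as A) gives
  χ_A(x) = x^4 - 12*x^3 + 54*x^2 - 108*x + 81
which factors as (x - 3)^4. The eigenvalues (with algebraic multiplicities) are λ = 3 with multiplicity 4.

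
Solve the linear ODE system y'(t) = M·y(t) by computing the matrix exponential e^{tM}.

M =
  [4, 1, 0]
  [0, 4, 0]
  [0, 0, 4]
e^{tM} =
  [exp(4*t), t*exp(4*t), 0]
  [0, exp(4*t), 0]
  [0, 0, exp(4*t)]

Strategy: write M = P · J · P⁻¹ where J is a Jordan canonical form, so e^{tM} = P · e^{tJ} · P⁻¹, and e^{tJ} can be computed block-by-block.

M has Jordan form
J =
  [4, 1, 0]
  [0, 4, 0]
  [0, 0, 4]
(up to reordering of blocks).

Per-block formulas:
  For a 1×1 block at λ = 4: exp(t · [4]) = [e^(4t)].
  For a 2×2 Jordan block J_2(4): exp(t · J_2(4)) = e^(4t)·(I + t·N), where N is the 2×2 nilpotent shift.

After assembling e^{tJ} and conjugating by P, we get:

e^{tM} =
  [exp(4*t), t*exp(4*t), 0]
  [0, exp(4*t), 0]
  [0, 0, exp(4*t)]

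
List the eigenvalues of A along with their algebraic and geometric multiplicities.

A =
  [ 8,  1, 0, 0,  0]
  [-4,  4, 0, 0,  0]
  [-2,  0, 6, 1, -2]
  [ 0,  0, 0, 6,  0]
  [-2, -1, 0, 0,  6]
λ = 6: alg = 5, geom = 3

Step 1 — factor the characteristic polynomial to read off the algebraic multiplicities:
  χ_A(x) = (x - 6)^5

Step 2 — compute geometric multiplicities via the rank-nullity identity g(λ) = n − rank(A − λI):
  rank(A − (6)·I) = 2, so dim ker(A − (6)·I) = n − 2 = 3

Summary:
  λ = 6: algebraic multiplicity = 5, geometric multiplicity = 3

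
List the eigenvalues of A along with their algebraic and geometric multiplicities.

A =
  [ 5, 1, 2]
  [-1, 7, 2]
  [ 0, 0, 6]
λ = 6: alg = 3, geom = 2

Step 1 — factor the characteristic polynomial to read off the algebraic multiplicities:
  χ_A(x) = (x - 6)^3

Step 2 — compute geometric multiplicities via the rank-nullity identity g(λ) = n − rank(A − λI):
  rank(A − (6)·I) = 1, so dim ker(A − (6)·I) = n − 1 = 2

Summary:
  λ = 6: algebraic multiplicity = 3, geometric multiplicity = 2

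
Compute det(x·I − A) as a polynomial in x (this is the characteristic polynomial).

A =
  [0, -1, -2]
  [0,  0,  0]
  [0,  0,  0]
x^3

Expanding det(x·I − A) (e.g. by cofactor expansion or by noting that A is similar to its Jordan form J, which has the same characteristic polynomial as A) gives
  χ_A(x) = x^3
which factors as x^3. The eigenvalues (with algebraic multiplicities) are λ = 0 with multiplicity 3.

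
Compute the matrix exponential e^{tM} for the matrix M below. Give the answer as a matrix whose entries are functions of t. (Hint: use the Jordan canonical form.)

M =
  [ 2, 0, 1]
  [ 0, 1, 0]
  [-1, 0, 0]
e^{tM} =
  [t*exp(t) + exp(t), 0, t*exp(t)]
  [0, exp(t), 0]
  [-t*exp(t), 0, -t*exp(t) + exp(t)]

Strategy: write M = P · J · P⁻¹ where J is a Jordan canonical form, so e^{tM} = P · e^{tJ} · P⁻¹, and e^{tJ} can be computed block-by-block.

M has Jordan form
J =
  [1, 1, 0]
  [0, 1, 0]
  [0, 0, 1]
(up to reordering of blocks).

Per-block formulas:
  For a 1×1 block at λ = 1: exp(t · [1]) = [e^(1t)].
  For a 2×2 Jordan block J_2(1): exp(t · J_2(1)) = e^(1t)·(I + t·N), where N is the 2×2 nilpotent shift.

After assembling e^{tJ} and conjugating by P, we get:

e^{tM} =
  [t*exp(t) + exp(t), 0, t*exp(t)]
  [0, exp(t), 0]
  [-t*exp(t), 0, -t*exp(t) + exp(t)]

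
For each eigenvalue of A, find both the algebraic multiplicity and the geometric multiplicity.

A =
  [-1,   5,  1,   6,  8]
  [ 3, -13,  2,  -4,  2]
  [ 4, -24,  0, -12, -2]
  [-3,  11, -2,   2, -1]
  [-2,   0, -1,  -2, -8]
λ = -4: alg = 5, geom = 2

Step 1 — factor the characteristic polynomial to read off the algebraic multiplicities:
  χ_A(x) = (x + 4)^5

Step 2 — compute geometric multiplicities via the rank-nullity identity g(λ) = n − rank(A − λI):
  rank(A − (-4)·I) = 3, so dim ker(A − (-4)·I) = n − 3 = 2

Summary:
  λ = -4: algebraic multiplicity = 5, geometric multiplicity = 2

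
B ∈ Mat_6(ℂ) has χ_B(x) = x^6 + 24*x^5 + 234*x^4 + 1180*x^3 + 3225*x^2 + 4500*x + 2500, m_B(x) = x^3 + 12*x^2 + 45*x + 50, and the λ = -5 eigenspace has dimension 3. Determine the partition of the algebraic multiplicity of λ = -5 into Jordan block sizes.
Block sizes for λ = -5: [2, 1, 1]

Step 1 — from the characteristic polynomial, algebraic multiplicity of λ = -5 is 4. From dim ker(B − (-5)·I) = 3, there are exactly 3 Jordan blocks for λ = -5.
Step 2 — from the minimal polynomial, the factor (x + 5)^2 tells us the largest block for λ = -5 has size 2.
Step 3 — with total size 4, 3 blocks, and largest block 2, the block sizes (in nonincreasing order) are [2, 1, 1].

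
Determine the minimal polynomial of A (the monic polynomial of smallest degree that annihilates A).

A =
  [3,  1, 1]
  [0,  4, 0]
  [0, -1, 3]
x^3 - 10*x^2 + 33*x - 36

The characteristic polynomial is χ_A(x) = (x - 4)*(x - 3)^2, so the eigenvalues are known. The minimal polynomial is
  m_A(x) = Π_λ (x − λ)^{k_λ}
where k_λ is the size of the *largest* Jordan block for λ (equivalently, the smallest k with (A − λI)^k v = 0 for every generalised eigenvector v of λ).

  λ = 3: largest Jordan block has size 2, contributing (x − 3)^2
  λ = 4: largest Jordan block has size 1, contributing (x − 4)

So m_A(x) = (x - 4)*(x - 3)^2 = x^3 - 10*x^2 + 33*x - 36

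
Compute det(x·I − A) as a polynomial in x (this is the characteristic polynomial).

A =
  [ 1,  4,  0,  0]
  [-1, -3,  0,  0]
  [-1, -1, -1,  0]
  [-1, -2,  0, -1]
x^4 + 4*x^3 + 6*x^2 + 4*x + 1

Expanding det(x·I − A) (e.g. by cofactor expansion or by noting that A is similar to its Jordan form J, which has the same characteristic polynomial as A) gives
  χ_A(x) = x^4 + 4*x^3 + 6*x^2 + 4*x + 1
which factors as (x + 1)^4. The eigenvalues (with algebraic multiplicities) are λ = -1 with multiplicity 4.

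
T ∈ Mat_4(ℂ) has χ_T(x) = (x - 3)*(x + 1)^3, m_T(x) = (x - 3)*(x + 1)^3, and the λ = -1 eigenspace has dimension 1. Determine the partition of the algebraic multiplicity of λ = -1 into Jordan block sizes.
Block sizes for λ = -1: [3]

Step 1 — from the characteristic polynomial, algebraic multiplicity of λ = -1 is 3. From dim ker(T − (-1)·I) = 1, there are exactly 1 Jordan blocks for λ = -1.
Step 2 — from the minimal polynomial, the factor (x + 1)^3 tells us the largest block for λ = -1 has size 3.
Step 3 — with total size 3, 1 blocks, and largest block 3, the block sizes (in nonincreasing order) are [3].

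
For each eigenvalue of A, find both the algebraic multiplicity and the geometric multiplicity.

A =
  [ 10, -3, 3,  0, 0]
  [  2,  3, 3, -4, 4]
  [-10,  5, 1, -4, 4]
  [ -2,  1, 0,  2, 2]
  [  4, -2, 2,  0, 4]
λ = 4: alg = 5, geom = 3

Step 1 — factor the characteristic polynomial to read off the algebraic multiplicities:
  χ_A(x) = (x - 4)^5

Step 2 — compute geometric multiplicities via the rank-nullity identity g(λ) = n − rank(A − λI):
  rank(A − (4)·I) = 2, so dim ker(A − (4)·I) = n − 2 = 3

Summary:
  λ = 4: algebraic multiplicity = 5, geometric multiplicity = 3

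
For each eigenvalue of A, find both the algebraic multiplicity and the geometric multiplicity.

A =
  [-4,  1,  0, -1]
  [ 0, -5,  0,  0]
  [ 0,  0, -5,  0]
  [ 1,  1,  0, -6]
λ = -5: alg = 4, geom = 3

Step 1 — factor the characteristic polynomial to read off the algebraic multiplicities:
  χ_A(x) = (x + 5)^4

Step 2 — compute geometric multiplicities via the rank-nullity identity g(λ) = n − rank(A − λI):
  rank(A − (-5)·I) = 1, so dim ker(A − (-5)·I) = n − 1 = 3

Summary:
  λ = -5: algebraic multiplicity = 4, geometric multiplicity = 3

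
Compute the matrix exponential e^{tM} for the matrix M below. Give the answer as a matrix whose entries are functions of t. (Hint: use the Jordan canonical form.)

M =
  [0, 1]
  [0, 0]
e^{tM} =
  [1, t]
  [0, 1]

Strategy: write M = P · J · P⁻¹ where J is a Jordan canonical form, so e^{tM} = P · e^{tJ} · P⁻¹, and e^{tJ} can be computed block-by-block.

M has Jordan form
J =
  [0, 1]
  [0, 0]
(up to reordering of blocks).

Per-block formulas:
  For a 2×2 Jordan block J_2(0): exp(t · J_2(0)) = e^(0t)·(I + t·N), where N is the 2×2 nilpotent shift.

After assembling e^{tJ} and conjugating by P, we get:

e^{tM} =
  [1, t]
  [0, 1]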